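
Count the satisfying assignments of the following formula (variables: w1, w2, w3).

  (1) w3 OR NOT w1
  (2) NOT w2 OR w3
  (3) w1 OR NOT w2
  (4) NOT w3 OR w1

There are 2^3 = 8 truth assignments over (w1, w2, w3).
Split on w1. With w1 = true, the clauses containing w1 are satisfied and NOT w1 drops from the rest; 2 of the 2^2 = 4 assignments to the other variables satisfy what remains.
With w1 = false, by the same count on the reduced clause set, 1 assignment works.
Total: 2 + 1 = 3.

3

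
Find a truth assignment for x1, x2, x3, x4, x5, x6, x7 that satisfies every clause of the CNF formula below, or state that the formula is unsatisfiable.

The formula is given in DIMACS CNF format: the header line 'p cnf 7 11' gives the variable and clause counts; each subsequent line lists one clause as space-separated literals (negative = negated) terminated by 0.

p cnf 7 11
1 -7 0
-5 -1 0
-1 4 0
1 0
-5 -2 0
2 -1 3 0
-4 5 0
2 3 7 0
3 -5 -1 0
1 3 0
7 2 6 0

Unit clause (x1) forces x1 = True.
Unit clause (¬x5) forces x5 = False.
Unit clause (x4) forces x4 = True.
Now (¬x4) is unsatisfied and unit — conflict.

UNSATISFIABLE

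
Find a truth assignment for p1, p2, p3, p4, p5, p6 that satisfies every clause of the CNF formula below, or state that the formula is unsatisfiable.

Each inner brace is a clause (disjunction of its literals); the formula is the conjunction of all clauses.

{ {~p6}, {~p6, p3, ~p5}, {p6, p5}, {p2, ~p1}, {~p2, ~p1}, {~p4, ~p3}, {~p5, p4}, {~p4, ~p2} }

p1: 0, p2: 0, p3: 0, p4: 1, p5: 1, p6: 0

Unit clause (~p6) forces p6 = 0.
Unit clause (p5) forces p5 = 1.
Unit clause (p4) forces p4 = 1.
Unit clause (~p3) forces p3 = 0.
Unit clause (~p2) forces p2 = 0.
Unit clause (~p1) forces p1 = 0.
All clauses are satisfied.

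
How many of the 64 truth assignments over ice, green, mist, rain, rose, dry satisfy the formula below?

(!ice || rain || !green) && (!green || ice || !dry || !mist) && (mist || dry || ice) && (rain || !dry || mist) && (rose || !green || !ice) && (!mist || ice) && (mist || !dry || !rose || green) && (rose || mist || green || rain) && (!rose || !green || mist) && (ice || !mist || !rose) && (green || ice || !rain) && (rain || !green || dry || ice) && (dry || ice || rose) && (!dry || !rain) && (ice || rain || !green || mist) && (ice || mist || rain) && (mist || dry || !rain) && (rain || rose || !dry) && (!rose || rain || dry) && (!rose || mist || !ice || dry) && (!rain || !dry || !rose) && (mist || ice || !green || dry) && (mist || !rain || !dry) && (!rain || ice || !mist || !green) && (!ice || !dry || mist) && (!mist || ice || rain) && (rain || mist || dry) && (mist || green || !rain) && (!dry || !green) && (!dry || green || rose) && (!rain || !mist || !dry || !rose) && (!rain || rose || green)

There are 2^6 = 64 truth assignments over (ice, green, mist, rain, rose, dry).
Split on mist. With mist = true, the clauses containing mist are satisfied and !mist drops from the rest; 4 of the 2^5 = 32 assignments to the other variables satisfy what remains.
With mist = false, by the same count on the reduced clause set, 0 assignments work.
Total: 4 + 0 = 4.

4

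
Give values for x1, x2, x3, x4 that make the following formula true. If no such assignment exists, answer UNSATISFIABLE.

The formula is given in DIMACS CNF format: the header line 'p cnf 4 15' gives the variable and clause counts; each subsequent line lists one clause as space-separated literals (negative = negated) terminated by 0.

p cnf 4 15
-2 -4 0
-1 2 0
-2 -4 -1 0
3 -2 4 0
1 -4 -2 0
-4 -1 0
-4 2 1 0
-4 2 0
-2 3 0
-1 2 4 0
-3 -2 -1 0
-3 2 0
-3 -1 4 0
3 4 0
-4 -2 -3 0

Suppose x2 = True.
From the singleton clause (¬x4), x4 = False.
From the singleton clause (x3), x3 = True.
From the singleton clause (¬x1), x1 = False.
This assignment satisfies each clause.

x1 ↦ False, x2 ↦ True, x3 ↦ True, x4 ↦ False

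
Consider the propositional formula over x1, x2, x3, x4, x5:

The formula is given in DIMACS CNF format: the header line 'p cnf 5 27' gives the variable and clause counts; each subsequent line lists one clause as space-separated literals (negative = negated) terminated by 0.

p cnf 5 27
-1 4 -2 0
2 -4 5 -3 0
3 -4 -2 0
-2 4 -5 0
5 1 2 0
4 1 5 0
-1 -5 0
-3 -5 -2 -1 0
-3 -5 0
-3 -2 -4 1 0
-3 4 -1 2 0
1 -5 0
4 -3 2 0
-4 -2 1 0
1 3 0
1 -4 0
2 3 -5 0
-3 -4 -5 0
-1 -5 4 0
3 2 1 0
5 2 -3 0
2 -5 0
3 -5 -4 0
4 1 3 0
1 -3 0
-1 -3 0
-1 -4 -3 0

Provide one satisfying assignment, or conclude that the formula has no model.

x1=True, x2=False, x3=False, x4=True, x5=False

Case x1 = True:
From the singleton clause (¬x5), x5 = False.
From the singleton clause (¬x3), x3 = False.
Case x4 = True:
From the singleton clause (¬x2), x2 = False.
All clauses are satisfied.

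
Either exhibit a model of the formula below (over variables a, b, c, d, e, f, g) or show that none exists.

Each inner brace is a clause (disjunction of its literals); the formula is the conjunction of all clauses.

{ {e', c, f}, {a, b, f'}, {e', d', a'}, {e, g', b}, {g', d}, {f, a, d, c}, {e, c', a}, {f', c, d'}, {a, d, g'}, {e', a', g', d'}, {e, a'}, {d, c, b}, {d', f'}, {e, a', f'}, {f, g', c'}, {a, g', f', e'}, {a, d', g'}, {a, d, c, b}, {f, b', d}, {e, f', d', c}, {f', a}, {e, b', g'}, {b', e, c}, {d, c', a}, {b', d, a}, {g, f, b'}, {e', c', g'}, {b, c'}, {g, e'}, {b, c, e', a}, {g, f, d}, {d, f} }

a: 0,  b: 0,  c: 0,  d: 1,  e: 0,  f: 0,  g: 0

Suppose g = 0.
The clause (e') is unit, so e = 0.
The clause (a') is unit, so a = 0.
The clause (c') is unit, so c = 0.
The clause (f') is unit, so f = 0.
The clause (d) is unit, so d = 1.
The clause (b') is unit, so b = 0.
Every clause now holds.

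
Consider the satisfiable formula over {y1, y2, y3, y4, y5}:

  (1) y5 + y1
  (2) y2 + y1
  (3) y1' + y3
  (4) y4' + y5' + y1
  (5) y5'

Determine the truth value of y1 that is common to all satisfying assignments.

True

Suppose y1 = 0.
(y5) alone gives y5 = 1.
Now (y5') is unsatisfied and unit — conflict.
So every satisfying assignment has y1 = True.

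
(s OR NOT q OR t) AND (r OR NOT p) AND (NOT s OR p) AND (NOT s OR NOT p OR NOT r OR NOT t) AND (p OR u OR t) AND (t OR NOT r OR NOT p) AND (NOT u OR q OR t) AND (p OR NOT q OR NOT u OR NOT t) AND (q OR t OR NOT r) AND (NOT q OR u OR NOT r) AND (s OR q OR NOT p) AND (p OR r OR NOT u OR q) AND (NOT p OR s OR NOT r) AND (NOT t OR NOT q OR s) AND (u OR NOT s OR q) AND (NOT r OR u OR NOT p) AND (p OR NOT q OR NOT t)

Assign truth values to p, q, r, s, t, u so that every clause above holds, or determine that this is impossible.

p=false, q=false, r=true, s=false, t=true, u=true

Suppose r = true.
Suppose s = false.
From the singleton clause (NOT p), p = false.
Suppose q = false.
From the singleton clause (t), t = true.
No clause remains; u is free.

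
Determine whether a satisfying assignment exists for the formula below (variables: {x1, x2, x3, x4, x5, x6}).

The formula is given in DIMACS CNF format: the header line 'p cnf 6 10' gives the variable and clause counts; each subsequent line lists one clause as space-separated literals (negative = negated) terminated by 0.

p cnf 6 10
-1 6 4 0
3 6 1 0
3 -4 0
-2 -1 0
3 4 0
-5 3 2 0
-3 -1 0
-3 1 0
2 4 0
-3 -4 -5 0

Branch on x3: set x3 = True.
Unit clause (¬x1) forces x1 = False.
Now (x1) is unsatisfied and unit — conflict.
That branch fails; take x3 = False instead.
Unit clause (¬x4) forces x4 = False.
Now (x4) is unsatisfied and unit — conflict.
Either choice for x3 ends in contradiction.
No assignment satisfies every clause.

Unsatisfiable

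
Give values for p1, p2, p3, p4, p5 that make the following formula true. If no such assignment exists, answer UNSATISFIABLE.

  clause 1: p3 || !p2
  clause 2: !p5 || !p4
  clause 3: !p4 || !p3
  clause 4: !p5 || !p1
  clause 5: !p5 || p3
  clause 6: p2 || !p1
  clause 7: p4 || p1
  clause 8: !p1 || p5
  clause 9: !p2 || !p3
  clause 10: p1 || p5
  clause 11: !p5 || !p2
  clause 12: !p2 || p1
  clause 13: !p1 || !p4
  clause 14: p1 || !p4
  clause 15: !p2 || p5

UNSATISFIABLE

Case p3 = true:
The clause (!p4) is unit, so p4 = false.
The clause (p1) is unit, so p1 = true.
The clause (!p5) is unit, so p5 = false.
But (p5) is also a unit clause — contradiction.
So p3 must be the other value — set p3 = false.
The clause (!p2) is unit, so p2 = false.
The clause (!p5) is unit, so p5 = false.
The clause (!p1) is unit, so p1 = false.
But (p1) is also a unit clause — contradiction.
Both values of p3 lead to a conflict.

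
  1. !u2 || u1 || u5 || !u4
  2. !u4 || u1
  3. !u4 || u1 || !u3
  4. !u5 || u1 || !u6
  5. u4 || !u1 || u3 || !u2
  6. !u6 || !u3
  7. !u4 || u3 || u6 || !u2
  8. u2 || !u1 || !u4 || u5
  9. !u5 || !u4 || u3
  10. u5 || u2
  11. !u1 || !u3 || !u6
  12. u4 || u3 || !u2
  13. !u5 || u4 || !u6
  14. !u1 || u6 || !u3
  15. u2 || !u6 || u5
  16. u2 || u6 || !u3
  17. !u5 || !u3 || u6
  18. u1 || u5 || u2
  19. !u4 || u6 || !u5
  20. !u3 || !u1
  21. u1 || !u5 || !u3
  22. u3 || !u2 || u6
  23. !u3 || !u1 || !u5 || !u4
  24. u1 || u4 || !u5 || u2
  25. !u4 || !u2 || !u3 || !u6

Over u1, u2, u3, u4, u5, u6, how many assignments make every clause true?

3

There are 2^6 = 64 truth assignments over (u1, u2, u3, u4, u5, u6).
Split on u6. With u6 = true, the clauses containing u6 are satisfied and !u6 drops from the rest; 1 of the 2^5 = 32 assignments to the other variables satisfy what remains.
With u6 = false, by the same count on the reduced clause set, 2 assignments work.
(One model: u1=F, u2=T, u3=T, u4=F, u5=F, u6=F.)
Total: 1 + 2 = 3.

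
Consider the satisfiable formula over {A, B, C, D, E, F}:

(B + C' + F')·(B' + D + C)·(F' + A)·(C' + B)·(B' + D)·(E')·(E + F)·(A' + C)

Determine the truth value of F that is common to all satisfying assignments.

True

Suppose F = 0.
Unit clause (E') forces E = 0.
But (E) is also a unit clause — contradiction.
So every satisfying assignment has F = True.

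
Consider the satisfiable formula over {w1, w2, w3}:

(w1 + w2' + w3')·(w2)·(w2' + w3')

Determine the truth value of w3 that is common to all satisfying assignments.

False

Suppose w3 = 1.
Unit clause (w2) forces w2 = 1.
That conflicts with the unit clause (w2').
So every satisfying assignment has w3 = False.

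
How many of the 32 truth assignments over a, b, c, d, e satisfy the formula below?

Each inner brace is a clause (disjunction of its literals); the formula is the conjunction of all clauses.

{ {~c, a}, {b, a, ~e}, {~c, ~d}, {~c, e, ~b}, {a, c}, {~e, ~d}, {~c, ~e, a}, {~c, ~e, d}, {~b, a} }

There are 2^5 = 32 truth assignments over (a, b, c, d, e).
Split on e. With e = 1, the clauses containing e are satisfied and ~e drops from the rest; 2 of the 2^4 = 16 assignments to the other variables satisfy what remains.
With e = 0, by the same count on the reduced clause set, 5 assignments work.
Total: 2 + 5 = 7.

7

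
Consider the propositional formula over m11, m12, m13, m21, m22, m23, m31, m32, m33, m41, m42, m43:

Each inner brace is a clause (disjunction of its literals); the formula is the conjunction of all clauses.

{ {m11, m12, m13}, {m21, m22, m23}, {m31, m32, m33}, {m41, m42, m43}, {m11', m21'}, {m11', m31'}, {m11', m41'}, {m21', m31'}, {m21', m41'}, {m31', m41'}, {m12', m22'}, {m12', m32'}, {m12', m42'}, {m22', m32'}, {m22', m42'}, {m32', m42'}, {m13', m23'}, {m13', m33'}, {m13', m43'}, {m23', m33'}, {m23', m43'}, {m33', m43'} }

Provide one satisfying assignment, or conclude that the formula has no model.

Case m11 = 0:
Case m12 = 1:
(m22') alone gives m22 = 0.
(m32') alone gives m32 = 0.
(m42') alone gives m42 = 0.
Case m21 = 1:
(m31') alone gives m31 = 0.
(m33) alone gives m33 = 1.
(m41') alone gives m41 = 0.
(m43) alone gives m43 = 1.
Now (m43') is unsatisfied and unit — conflict.
Undo m21 and try m21 = 0.
(m23) alone gives m23 = 1.
(m13') alone gives m13 = 0.
(m33') alone gives m33 = 0.
(m31) alone gives m31 = 1.
(m41') alone gives m41 = 0.
(m43) alone gives m43 = 1.
Now (m43') is unsatisfied and unit — conflict.
Either choice for m21 ends in contradiction.
Undo m12 and try m12 = 0.
(m13) alone gives m13 = 1.
(m23') alone gives m23 = 0.
(m33') alone gives m33 = 0.
(m43') alone gives m43 = 0.
Case m21 = 1:
(m31') alone gives m31 = 0.
(m32) alone gives m32 = 1.
(m41') alone gives m41 = 0.
(m42) alone gives m42 = 1.
Now (m42') is unsatisfied and unit — conflict.
Undo m21 and try m21 = 0.
(m22) alone gives m22 = 1.
(m32') alone gives m32 = 0.
(m31) alone gives m31 = 1.
(m41') alone gives m41 = 0.
(m42) alone gives m42 = 1.
Now (m42') is unsatisfied and unit — conflict.
Either choice for m21 ends in contradiction.
Either choice for m12 ends in contradiction.
Undo m11 and try m11 = 1.
(m21') alone gives m21 = 0.
(m31') alone gives m31 = 0.
(m41') alone gives m41 = 0.
Case m22 = 1:
(m12') alone gives m12 = 0.
(m32') alone gives m32 = 0.
(m33) alone gives m33 = 1.
(m42') alone gives m42 = 0.
(m43) alone gives m43 = 1.
Now (m43') is unsatisfied and unit — conflict.
Undo m22 and try m22 = 0.
(m23) alone gives m23 = 1.
(m13') alone gives m13 = 0.
(m33') alone gives m33 = 0.
(m32) alone gives m32 = 1.
(m12') alone gives m12 = 0.
(m42') alone gives m42 = 0.
(m43) alone gives m43 = 1.
Now (m43') is unsatisfied and unit — conflict.
Either choice for m22 ends in contradiction.
Either choice for m11 ends in contradiction.

UNSATISFIABLE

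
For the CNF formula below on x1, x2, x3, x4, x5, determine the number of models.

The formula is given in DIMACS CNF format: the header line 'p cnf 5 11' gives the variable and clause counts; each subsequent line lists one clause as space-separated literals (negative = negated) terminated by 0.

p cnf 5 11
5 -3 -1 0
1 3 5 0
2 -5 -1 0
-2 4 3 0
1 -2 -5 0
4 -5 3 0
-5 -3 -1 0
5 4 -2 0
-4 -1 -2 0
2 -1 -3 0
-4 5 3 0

7

There are 2^5 = 32 truth assignments over (x1, x2, x3, x4, x5).
Split on x4. With x4 = True, the clauses containing x4 are satisfied and ¬x4 drops from the rest; 4 of the 2^4 = 16 assignments to the other variables satisfy what remains.
With x4 = False, by the same count on the reduced clause set, 3 assignments work.
(One model: x1=F, x2=F, x3=F, x4=T, x5=T.)
Total: 4 + 3 = 7.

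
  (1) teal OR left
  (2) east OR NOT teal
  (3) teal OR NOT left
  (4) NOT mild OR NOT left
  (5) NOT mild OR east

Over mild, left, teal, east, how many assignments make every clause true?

There are 2^4 = 16 truth assignments over (mild, left, teal, east).
Split on mild. With mild = true, the clauses containing mild are satisfied and NOT mild drops from the rest; 1 of the 2^3 = 8 assignments to the other variables satisfy what remains.
With mild = false, by the same count on the reduced clause set, 2 assignments work.
(One model: mild=F, left=F, teal=T, east=T.)
Total: 1 + 2 = 3.

3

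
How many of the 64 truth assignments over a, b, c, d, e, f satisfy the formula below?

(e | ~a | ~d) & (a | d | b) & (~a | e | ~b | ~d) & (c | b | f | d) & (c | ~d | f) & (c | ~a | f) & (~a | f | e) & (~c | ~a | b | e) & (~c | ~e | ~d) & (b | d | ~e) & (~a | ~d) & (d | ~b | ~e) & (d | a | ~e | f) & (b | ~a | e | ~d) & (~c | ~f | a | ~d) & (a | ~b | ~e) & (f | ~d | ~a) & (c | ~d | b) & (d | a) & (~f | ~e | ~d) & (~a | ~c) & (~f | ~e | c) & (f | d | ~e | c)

There are 2^6 = 64 truth assignments over (a, b, c, d, e, f).
Split on c. With c = 1, the clauses containing c are satisfied and ~c drops from the rest; 2 of the 2^5 = 32 assignments to the other variables satisfy what remains.
With c = 0, by the same count on the reduced clause set, 3 assignments work.
(One model: a=F, b=F, c=T, d=T, e=F, f=F.)
Total: 2 + 3 = 5.

5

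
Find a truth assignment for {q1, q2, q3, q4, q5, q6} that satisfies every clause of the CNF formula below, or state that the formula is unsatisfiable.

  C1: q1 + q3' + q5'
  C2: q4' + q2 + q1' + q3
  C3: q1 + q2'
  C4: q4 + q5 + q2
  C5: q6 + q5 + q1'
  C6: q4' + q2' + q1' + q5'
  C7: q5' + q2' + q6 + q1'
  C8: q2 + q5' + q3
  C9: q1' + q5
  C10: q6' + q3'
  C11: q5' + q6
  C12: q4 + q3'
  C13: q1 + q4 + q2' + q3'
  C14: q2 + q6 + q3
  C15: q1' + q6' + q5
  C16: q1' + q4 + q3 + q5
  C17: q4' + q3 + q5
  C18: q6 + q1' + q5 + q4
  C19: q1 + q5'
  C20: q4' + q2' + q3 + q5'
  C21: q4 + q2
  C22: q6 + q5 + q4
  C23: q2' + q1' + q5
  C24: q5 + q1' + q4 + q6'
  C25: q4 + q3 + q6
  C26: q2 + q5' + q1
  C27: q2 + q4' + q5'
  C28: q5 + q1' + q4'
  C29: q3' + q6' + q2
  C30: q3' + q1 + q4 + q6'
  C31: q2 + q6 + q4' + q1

Try q1 = 1.
(q5) alone gives q5 = 1.
(q6) alone gives q6 = 1.
(q3') alone gives q3 = 0.
(q2) alone gives q2 = 1.
(q4') alone gives q4 = 0.
Every clause now holds.

q1 ↦ 1; q2 ↦ 1; q3 ↦ 0; q4 ↦ 0; q5 ↦ 1; q6 ↦ 1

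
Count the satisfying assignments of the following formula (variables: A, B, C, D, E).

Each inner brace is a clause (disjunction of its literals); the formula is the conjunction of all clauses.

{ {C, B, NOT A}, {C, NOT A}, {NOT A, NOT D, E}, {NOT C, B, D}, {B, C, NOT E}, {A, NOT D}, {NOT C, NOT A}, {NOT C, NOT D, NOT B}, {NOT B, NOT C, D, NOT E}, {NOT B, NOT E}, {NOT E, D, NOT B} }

3

There are 2^5 = 32 truth assignments over (A, B, C, D, E).
Split on E. With E = true, the clauses containing E are satisfied and NOT E drops from the rest; 0 of the 2^4 = 16 assignments to the other variables satisfy what remains.
With E = false, by the same count on the reduced clause set, 3 assignments work.
Total: 0 + 3 = 3.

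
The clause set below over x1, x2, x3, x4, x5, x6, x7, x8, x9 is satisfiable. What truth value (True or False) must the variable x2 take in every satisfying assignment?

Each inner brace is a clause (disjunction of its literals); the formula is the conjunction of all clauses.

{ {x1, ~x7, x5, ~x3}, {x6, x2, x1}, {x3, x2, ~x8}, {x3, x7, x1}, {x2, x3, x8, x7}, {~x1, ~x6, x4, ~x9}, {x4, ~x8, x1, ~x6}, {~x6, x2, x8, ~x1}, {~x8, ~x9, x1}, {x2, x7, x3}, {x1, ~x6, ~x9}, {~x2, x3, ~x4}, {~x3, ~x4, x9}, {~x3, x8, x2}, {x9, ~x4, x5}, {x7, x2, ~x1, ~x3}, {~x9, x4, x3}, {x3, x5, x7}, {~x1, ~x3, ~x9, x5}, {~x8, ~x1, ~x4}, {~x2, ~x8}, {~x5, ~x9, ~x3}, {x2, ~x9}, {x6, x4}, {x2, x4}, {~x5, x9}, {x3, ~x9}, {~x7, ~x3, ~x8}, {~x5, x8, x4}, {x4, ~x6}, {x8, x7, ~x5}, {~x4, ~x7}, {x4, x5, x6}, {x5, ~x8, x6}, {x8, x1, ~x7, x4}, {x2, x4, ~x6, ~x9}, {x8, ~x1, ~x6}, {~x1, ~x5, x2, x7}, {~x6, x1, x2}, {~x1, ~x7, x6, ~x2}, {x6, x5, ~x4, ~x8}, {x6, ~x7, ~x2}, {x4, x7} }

True

Suppose x2 = 0.
The clause (~x9) is unit, so x9 = 0.
The clause (x4) is unit, so x4 = 1.
The clause (~x3) is unit, so x3 = 0.
The clause (~x8) is unit, so x8 = 0.
The clause (x7) is unit, so x7 = 1.
But (~x7) is also a unit clause — contradiction.
So every satisfying assignment has x2 = True.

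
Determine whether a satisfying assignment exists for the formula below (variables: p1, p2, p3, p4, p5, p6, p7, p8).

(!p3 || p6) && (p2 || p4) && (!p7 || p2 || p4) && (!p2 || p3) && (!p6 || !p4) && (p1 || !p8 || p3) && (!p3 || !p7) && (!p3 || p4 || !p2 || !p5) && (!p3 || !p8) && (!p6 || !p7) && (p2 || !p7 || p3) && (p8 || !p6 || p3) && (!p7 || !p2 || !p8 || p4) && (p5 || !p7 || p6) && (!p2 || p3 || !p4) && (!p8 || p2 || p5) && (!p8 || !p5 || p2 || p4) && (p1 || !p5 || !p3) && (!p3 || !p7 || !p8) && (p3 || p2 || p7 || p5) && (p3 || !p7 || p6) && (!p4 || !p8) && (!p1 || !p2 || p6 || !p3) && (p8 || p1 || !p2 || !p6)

Branch on p3: set p3 = false.
(!p2) alone gives p2 = false.
(p4) alone gives p4 = true.
(!p6) alone gives p6 = false.
(!p7) alone gives p7 = false.
(p5) alone gives p5 = true.
(!p8) alone gives p8 = false.
All clauses hold; p1 can take either value.
A satisfying assignment: p1 ↦ true, p2 ↦ false, p3 ↦ false, p4 ↦ true, p5 ↦ true, p6 ↦ false, p7 ↦ false, p8 ↦ false.

Satisfiable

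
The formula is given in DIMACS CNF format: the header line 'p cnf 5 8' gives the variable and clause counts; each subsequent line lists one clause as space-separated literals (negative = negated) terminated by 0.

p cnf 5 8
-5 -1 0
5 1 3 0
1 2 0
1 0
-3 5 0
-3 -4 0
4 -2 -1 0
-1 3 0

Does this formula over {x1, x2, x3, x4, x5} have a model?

No, unsatisfiable

The clause (x1) is unit, so x1 = True.
The clause (¬x5) is unit, so x5 = False.
The clause (¬x3) is unit, so x3 = False.
Now (x3) is unsatisfied and unit — conflict.
No assignment satisfies every clause.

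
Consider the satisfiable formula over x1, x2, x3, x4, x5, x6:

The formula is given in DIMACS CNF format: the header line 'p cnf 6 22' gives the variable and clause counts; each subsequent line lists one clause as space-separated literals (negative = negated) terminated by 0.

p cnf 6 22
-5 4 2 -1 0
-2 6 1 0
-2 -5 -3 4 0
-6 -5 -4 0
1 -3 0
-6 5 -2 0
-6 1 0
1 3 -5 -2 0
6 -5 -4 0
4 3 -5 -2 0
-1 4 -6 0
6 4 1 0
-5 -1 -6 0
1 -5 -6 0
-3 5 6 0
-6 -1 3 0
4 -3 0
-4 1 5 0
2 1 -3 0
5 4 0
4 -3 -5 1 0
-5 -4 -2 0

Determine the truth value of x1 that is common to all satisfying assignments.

Suppose x1 = False.
Unit clause (¬x3) forces x3 = False.
Unit clause (¬x6) forces x6 = False.
Unit clause (¬x2) forces x2 = False.
Unit clause (x4) forces x4 = True.
Unit clause (¬x5) forces x5 = False.
That conflicts with the unit clause (x5).
So every satisfying assignment has x1 = True.

True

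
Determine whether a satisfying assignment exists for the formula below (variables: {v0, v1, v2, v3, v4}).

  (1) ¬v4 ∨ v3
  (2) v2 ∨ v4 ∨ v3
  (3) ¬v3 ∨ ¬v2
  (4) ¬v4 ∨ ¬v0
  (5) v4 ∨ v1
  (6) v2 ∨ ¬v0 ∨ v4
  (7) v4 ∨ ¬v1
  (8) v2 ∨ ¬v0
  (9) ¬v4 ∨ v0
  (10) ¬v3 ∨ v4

Try v4 = False.
Unit clause (v1) forces v1 = True.
That conflicts with the unit clause (¬v1).
Backtrack on v4: now try v4 = True.
Unit clause (v3) forces v3 = True.
Unit clause (¬v2) forces v2 = False.
Unit clause (¬v0) forces v0 = False.
That conflicts with the unit clause (v0).
Neither v4 = True nor v4 = False works.
No assignment satisfies every clause.

Unsatisfiable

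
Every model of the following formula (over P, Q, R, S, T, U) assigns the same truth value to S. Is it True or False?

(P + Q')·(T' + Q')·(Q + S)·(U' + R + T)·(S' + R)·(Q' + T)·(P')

Suppose S = 0.
From the singleton clause (Q), Q = 1.
From the singleton clause (P), P = 1.
Now (P') is unsatisfied and unit — conflict.
So every satisfying assignment has S = True.

True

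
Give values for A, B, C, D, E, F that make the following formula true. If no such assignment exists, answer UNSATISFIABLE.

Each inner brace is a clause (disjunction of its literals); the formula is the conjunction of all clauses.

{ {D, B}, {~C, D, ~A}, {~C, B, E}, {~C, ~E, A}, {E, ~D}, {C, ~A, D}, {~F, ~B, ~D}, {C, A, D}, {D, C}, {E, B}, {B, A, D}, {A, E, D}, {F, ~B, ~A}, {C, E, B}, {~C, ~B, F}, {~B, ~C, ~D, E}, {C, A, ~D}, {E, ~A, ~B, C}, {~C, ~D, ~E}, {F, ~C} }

A=1, B=0, C=0, D=1, E=1, F=1

Case D = 1:
The clause (E) is unit, so E = 1.
The clause (~C) is unit, so C = 0.
The clause (A) is unit, so A = 1.
Case F = 1:
The clause (~B) is unit, so B = 0.
This assignment satisfies each clause.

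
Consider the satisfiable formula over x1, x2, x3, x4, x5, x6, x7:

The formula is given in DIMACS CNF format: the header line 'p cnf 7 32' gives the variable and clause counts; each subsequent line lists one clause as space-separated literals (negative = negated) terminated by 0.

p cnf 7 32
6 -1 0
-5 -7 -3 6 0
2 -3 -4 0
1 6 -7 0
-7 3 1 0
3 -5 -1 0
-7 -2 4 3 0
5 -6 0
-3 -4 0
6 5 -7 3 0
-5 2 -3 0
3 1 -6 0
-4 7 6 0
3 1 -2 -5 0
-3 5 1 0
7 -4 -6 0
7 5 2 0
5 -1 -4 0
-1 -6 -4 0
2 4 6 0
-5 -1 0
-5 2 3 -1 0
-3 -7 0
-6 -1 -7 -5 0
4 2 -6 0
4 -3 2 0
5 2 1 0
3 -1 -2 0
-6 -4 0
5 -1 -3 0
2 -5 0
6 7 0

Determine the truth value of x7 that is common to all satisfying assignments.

Suppose x7 = True.
Unit clause (¬x3) forces x3 = False.
Unit clause (x1) forces x1 = True.
Unit clause (x6) forces x6 = True.
Unit clause (¬x5) forces x5 = False.
But (x5) is also a unit clause — contradiction.
So every satisfying assignment has x7 = False.

False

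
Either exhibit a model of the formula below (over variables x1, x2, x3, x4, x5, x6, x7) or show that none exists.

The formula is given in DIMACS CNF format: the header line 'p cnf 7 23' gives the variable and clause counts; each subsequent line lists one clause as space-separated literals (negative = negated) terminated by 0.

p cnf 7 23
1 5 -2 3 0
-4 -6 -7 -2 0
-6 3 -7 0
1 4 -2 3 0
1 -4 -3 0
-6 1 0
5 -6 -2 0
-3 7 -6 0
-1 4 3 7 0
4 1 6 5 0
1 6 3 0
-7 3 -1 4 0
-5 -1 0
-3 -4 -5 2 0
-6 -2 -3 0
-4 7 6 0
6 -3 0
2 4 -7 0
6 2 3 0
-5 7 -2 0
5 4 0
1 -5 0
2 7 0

Try x6 = False.
Unit clause (¬x3) forces x3 = False.
Unit clause (x1) forces x1 = True.
Unit clause (¬x5) forces x5 = False.
Unit clause (x2) forces x2 = True.
Unit clause (x4) forces x4 = True.
Unit clause (x7) forces x7 = True.
Every clause now holds.

x1=True,  x2=True,  x3=False,  x4=True,  x5=False,  x6=False,  x7=True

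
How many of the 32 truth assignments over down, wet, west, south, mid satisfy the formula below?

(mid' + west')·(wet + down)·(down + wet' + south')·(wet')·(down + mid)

There are 2^5 = 32 truth assignments over (down, wet, west, south, mid).
Split on mid. With mid = 1, the clauses containing mid are satisfied and mid' drops from the rest; 2 of the 2^4 = 16 assignments to the other variables satisfy what remains.
With mid = 0, by the same count on the reduced clause set, 4 assignments work.
(One model: down=T, wet=F, west=F, south=F, mid=F.)
Total: 2 + 4 = 6.

6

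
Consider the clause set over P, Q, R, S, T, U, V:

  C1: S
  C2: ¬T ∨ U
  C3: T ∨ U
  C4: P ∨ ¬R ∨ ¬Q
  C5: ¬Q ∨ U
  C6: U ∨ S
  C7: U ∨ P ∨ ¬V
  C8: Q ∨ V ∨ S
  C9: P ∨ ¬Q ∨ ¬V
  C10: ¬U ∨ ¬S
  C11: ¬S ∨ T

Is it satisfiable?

No, unsatisfiable

The clause (S) is unit, so S = True.
The clause (¬U) is unit, so U = False.
The clause (¬T) is unit, so T = False.
That conflicts with the unit clause (T).
No assignment satisfies every clause.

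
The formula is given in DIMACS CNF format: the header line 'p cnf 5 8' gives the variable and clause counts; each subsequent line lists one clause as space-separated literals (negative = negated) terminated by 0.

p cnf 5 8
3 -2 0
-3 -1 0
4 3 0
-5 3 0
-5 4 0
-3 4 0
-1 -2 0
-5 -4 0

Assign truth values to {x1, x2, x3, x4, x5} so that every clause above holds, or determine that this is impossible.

Suppose x3 = False.
From the singleton clause (¬x2), x2 = False.
From the singleton clause (x4), x4 = True.
From the singleton clause (¬x5), x5 = False.
Every clause is now satisfied; x1 is unconstrained.

x1: True; x2: False; x3: False; x4: True; x5: False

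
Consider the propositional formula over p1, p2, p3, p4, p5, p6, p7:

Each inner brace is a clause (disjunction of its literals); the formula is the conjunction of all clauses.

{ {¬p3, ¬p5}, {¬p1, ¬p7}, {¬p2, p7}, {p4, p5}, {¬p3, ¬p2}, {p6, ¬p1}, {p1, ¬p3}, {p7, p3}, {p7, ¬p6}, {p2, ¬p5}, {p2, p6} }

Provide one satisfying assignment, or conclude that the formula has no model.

p1: False,  p2: True,  p3: False,  p4: True,  p5: True,  p6: False,  p7: True

Try p3 = False.
(p7) alone gives p7 = True.
(¬p1) alone gives p1 = False.
Try p4 = True.
Try p2 = True.
Every clause is now satisfied; p5, p6 are unconstrained.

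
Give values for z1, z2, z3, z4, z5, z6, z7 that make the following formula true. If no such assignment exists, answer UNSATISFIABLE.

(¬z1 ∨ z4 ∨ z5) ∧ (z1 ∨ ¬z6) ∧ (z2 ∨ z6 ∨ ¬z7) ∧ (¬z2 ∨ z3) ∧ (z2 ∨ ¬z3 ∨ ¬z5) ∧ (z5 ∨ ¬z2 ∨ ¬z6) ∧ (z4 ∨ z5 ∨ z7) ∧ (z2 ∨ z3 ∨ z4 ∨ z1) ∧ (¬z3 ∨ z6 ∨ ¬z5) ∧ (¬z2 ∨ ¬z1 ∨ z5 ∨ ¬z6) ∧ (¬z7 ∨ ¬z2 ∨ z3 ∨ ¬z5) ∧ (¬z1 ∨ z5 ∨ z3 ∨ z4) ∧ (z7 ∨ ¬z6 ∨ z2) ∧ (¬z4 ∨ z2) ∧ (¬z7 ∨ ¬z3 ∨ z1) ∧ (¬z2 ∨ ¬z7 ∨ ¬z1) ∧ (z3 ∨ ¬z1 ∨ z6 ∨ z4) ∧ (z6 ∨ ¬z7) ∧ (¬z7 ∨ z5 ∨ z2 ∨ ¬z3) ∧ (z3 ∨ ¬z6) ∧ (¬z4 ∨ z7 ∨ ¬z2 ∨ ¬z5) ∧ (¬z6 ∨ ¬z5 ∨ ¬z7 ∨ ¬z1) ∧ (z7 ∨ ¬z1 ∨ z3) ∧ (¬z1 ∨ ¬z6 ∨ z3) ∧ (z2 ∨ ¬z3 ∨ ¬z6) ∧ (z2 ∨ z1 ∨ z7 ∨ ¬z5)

z1 ↦ True,  z2 ↦ True,  z3 ↦ True,  z4 ↦ True,  z5 ↦ False,  z6 ↦ False,  z7 ↦ False

Suppose z1 = True.
Suppose z4 = True.
From the singleton clause (z2), z2 = True.
From the singleton clause (z3), z3 = True.
From the singleton clause (¬z7), z7 = False.
From the singleton clause (¬z5), z5 = False.
From the singleton clause (¬z6), z6 = False.
All clauses are satisfied.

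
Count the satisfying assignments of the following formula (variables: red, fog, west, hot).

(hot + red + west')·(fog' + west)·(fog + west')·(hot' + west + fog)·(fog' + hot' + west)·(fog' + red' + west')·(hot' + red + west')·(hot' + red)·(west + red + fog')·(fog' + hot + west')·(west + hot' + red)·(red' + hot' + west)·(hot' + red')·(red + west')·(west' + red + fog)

2

There are 2^4 = 16 truth assignments over (red, fog, west, hot).
Split on red. With red = 1, the clauses containing red are satisfied and red' drops from the rest; 1 of the 2^3 = 8 assignments to the other variables satisfy what remains.
With red = 0, by the same count on the reduced clause set, 1 assignment works.
(One model: red=F, fog=F, west=F, hot=F.)
Total: 1 + 1 = 2.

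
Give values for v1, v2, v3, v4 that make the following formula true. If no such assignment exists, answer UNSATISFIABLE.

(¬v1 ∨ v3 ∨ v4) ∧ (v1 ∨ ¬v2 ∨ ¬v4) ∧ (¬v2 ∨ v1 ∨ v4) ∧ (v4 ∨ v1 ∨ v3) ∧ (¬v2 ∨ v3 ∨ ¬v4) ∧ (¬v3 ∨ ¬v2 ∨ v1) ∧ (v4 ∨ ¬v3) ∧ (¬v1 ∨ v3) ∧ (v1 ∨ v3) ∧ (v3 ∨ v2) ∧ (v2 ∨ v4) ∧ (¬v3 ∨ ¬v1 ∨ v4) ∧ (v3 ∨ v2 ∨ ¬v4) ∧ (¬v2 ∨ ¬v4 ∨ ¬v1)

Branch on v4: set v4 = True.
Branch on v1: set v1 = True.
From the singleton clause (v3), v3 = True.
From the singleton clause (¬v2), v2 = False.
Every clause now holds.

v1: True, v2: False, v3: True, v4: True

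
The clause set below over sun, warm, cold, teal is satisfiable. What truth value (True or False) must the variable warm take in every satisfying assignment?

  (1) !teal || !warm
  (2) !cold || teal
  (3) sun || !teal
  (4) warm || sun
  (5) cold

Suppose warm = true.
Unit clause (!teal) forces teal = false.
Unit clause (!cold) forces cold = false.
But (cold) is also a unit clause — contradiction.
So every satisfying assignment has warm = False.

False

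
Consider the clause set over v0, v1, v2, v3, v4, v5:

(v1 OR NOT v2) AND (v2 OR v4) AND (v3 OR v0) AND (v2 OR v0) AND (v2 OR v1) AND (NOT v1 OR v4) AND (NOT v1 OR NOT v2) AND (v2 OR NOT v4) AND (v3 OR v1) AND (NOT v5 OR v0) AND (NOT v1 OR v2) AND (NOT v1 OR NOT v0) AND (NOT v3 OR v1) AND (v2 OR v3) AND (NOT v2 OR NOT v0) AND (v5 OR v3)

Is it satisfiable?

Unsatisfiable

Suppose v1 = true.
The clause (v4) is unit, so v4 = true.
The clause (NOT v2) is unit, so v2 = false.
Now (v2) is unsatisfied and unit — conflict.
So v1 must be the other value — set v1 = false.
The clause (NOT v2) is unit, so v2 = false.
Now (v2) is unsatisfied and unit — conflict.
Either choice for v1 ends in contradiction.
No assignment satisfies every clause.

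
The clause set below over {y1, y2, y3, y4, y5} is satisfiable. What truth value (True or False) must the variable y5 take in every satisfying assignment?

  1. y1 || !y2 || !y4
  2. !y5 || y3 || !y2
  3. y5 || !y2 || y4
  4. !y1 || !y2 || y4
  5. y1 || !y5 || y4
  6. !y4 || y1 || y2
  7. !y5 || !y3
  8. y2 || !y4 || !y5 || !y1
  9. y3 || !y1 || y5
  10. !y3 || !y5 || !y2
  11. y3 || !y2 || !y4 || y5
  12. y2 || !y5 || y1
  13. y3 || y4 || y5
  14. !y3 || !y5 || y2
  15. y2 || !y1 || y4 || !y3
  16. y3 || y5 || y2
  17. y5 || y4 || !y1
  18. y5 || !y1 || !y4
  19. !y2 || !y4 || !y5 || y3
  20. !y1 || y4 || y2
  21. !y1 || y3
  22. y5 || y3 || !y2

Suppose y5 = true.
The clause (!y3) is unit, so y3 = false.
The clause (!y2) is unit, so y2 = false.
The clause (y1) is unit, so y1 = true.
Now (!y1) is unsatisfied and unit — conflict.
So every satisfying assignment has y5 = False.

False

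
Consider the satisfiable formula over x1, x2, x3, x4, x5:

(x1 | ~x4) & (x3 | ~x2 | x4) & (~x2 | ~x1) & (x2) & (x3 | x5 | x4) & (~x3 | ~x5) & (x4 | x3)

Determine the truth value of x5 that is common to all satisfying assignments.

Suppose x5 = 1.
The clause (x2) is unit, so x2 = 1.
The clause (~x1) is unit, so x1 = 0.
The clause (~x4) is unit, so x4 = 0.
The clause (x3) is unit, so x3 = 1.
That conflicts with the unit clause (~x3).
So every satisfying assignment has x5 = False.

False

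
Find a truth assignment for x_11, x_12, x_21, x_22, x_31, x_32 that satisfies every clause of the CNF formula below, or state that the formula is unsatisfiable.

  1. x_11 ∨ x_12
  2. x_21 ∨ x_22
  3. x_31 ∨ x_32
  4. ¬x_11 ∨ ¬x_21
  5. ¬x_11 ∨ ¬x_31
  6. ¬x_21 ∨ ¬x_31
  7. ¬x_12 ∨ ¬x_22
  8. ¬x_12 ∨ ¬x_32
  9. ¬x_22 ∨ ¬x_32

Case x_11 = True:
The clause (¬x_21) is unit, so x_21 = False.
The clause (x_22) is unit, so x_22 = True.
The clause (¬x_31) is unit, so x_31 = False.
The clause (x_32) is unit, so x_32 = True.
Now (¬x_32) is unsatisfied and unit — conflict.
That branch fails; take x_11 = False instead.
The clause (x_12) is unit, so x_12 = True.
The clause (¬x_22) is unit, so x_22 = False.
The clause (x_21) is unit, so x_21 = True.
The clause (¬x_31) is unit, so x_31 = False.
The clause (x_32) is unit, so x_32 = True.
Now (¬x_32) is unsatisfied and unit — conflict.
Either choice for x_11 ends in contradiction.

UNSATISFIABLE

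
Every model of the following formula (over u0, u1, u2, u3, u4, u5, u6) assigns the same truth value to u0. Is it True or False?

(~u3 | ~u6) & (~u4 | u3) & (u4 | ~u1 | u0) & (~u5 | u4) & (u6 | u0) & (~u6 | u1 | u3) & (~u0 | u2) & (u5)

True

Suppose u0 = 0.
Unit clause (u6) forces u6 = 1.
Unit clause (~u3) forces u3 = 0.
Unit clause (~u4) forces u4 = 0.
Unit clause (~u1) forces u1 = 0.
That conflicts with the unit clause (u1).
So every satisfying assignment has u0 = True.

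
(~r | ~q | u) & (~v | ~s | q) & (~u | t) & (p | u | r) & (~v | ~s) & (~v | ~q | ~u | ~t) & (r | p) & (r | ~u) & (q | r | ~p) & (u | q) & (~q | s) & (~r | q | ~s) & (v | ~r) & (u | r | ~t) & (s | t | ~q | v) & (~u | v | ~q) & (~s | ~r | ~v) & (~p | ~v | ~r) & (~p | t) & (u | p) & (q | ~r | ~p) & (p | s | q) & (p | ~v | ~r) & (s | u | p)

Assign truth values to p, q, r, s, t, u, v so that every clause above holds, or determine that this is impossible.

UNSATISFIABLE

Case u = 0:
The clause (q) is unit, so q = 1.
The clause (~r) is unit, so r = 0.
The clause (p) is unit, so p = 1.
The clause (s) is unit, so s = 1.
The clause (~v) is unit, so v = 0.
The clause (~t) is unit, so t = 0.
That conflicts with the unit clause (t).
That branch fails; take u = 1 instead.
The clause (t) is unit, so t = 1.
The clause (r) is unit, so r = 1.
The clause (v) is unit, so v = 1.
The clause (~s) is unit, so s = 0.
The clause (~q) is unit, so q = 0.
The clause (~p) is unit, so p = 0.
That conflicts with the unit clause (p).
Neither u = 1 nor u = 0 works.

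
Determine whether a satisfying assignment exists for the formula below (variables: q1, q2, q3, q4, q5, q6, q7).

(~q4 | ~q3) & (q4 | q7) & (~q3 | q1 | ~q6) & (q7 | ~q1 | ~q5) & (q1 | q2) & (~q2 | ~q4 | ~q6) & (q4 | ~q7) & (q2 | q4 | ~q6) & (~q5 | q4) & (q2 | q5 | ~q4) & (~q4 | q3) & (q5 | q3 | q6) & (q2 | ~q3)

No, unsatisfiable

Suppose q4 = 0.
Unit clause (q7) forces q7 = 1.
But (~q7) is also a unit clause — contradiction.
So q4 must be the other value — set q4 = 1.
Unit clause (~q3) forces q3 = 0.
But (q3) is also a unit clause — contradiction.
Either choice for q4 ends in contradiction.
No assignment satisfies every clause.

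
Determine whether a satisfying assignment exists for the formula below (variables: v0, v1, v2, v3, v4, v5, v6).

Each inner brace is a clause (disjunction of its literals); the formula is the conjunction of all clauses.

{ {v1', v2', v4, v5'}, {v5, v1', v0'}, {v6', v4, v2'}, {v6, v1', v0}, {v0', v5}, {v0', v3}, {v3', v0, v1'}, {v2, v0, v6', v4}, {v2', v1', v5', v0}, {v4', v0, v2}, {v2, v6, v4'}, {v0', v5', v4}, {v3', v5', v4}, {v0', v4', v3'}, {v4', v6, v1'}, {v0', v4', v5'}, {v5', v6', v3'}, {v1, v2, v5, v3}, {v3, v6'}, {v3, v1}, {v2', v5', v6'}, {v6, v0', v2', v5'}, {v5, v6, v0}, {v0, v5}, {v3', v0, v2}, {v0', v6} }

Case v0 = 0:
From the singleton clause (v5), v5 = 1.
Case v6 = 0:
From the singleton clause (v1'), v1 = 0.
From the singleton clause (v3), v3 = 1.
From the singleton clause (v4), v4 = 1.
From the singleton clause (v2), v2 = 1.
All clauses are satisfied.
A satisfying assignment: v0=0,  v1=0,  v2=1,  v3=1,  v4=1,  v5=1,  v6=0.

Yes, satisfiable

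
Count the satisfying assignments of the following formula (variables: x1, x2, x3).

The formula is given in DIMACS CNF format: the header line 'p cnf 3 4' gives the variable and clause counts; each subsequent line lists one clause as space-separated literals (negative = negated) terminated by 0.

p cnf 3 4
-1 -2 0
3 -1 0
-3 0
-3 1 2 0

2

There are 2^3 = 8 truth assignments over (x1, x2, x3).
Check each against the 4 clauses (columns in the order x1, x2, x3):
  F F F  ✓ satisfies all
  F F T  ✗ fails (¬x3)
  F T F  ✓ satisfies all
  F T T  ✗ fails (¬x3)
  T F F  ✗ fails (x3 ∨ ¬x1)
  T F T  ✗ fails (¬x3)
  T T F  ✗ fails (¬x1 ∨ ¬x2)
  T T T  ✗ fails (¬x1 ∨ ¬x2)
2 of the 8 rows are models.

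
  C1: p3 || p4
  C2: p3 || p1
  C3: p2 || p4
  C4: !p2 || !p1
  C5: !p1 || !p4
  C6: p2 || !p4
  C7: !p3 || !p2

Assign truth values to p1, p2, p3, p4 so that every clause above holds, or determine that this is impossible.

Try p3 = true.
From the singleton clause (!p2), p2 = false.
From the singleton clause (p4), p4 = true.
That conflicts with the unit clause (!p4).
That branch fails; take p3 = false instead.
From the singleton clause (p4), p4 = true.
From the singleton clause (p1), p1 = true.
That conflicts with the unit clause (!p1).
Both values of p3 lead to a conflict.

UNSATISFIABLE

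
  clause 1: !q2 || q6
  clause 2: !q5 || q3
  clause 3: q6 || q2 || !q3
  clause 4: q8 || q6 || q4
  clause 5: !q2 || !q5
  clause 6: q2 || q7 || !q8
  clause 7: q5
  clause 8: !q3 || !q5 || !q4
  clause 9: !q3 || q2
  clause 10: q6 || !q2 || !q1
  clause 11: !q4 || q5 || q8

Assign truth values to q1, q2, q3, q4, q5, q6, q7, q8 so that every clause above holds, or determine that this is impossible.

Unit clause (q5) forces q5 = true.
Unit clause (q3) forces q3 = true.
Unit clause (!q2) forces q2 = false.
But (q2) is also a unit clause — contradiction.

UNSATISFIABLE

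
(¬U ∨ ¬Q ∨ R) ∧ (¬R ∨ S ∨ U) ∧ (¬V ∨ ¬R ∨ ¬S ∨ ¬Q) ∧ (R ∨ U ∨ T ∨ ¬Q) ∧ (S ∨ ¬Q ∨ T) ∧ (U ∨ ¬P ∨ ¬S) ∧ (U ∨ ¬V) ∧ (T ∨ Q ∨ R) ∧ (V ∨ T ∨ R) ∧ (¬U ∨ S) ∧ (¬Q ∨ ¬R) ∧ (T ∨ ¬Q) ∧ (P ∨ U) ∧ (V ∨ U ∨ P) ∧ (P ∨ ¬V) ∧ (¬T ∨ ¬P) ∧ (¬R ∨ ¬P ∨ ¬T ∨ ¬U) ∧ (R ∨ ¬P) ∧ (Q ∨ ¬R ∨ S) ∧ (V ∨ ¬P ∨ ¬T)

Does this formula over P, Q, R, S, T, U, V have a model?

Satisfiable

Try U = True.
Unit clause (S) forces S = True.
Try Q = False.
Try T = True.
Unit clause (¬P) forces P = False.
Unit clause (¬V) forces V = False.
Every clause is now satisfied; R is unconstrained.
A satisfying assignment: P ↦ False; Q ↦ False; R ↦ True; S ↦ True; T ↦ True; U ↦ True; V ↦ False.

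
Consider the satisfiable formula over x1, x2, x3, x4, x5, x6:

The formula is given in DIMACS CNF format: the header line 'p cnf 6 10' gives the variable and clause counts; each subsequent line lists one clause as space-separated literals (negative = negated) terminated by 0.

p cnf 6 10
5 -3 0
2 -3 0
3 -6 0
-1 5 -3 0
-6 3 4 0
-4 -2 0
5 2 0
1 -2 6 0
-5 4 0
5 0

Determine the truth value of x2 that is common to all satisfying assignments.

Suppose x2 = True.
(¬x4) alone gives x4 = False.
(¬x5) alone gives x5 = False.
But (x5) is also a unit clause — contradiction.
So every satisfying assignment has x2 = False.

False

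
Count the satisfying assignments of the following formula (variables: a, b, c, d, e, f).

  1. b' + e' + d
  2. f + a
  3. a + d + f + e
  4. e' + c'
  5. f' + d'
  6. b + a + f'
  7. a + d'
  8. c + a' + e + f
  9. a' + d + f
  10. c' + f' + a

10

There are 2^6 = 64 truth assignments over (a, b, c, d, e, f).
Split on a. With a = 1, the clauses containing a are satisfied and a' drops from the rest; 9 of the 2^5 = 32 assignments to the other variables satisfy what remains.
With a = 0, by the same count on the reduced clause set, 1 assignment works.
(One model: a=F, b=T, c=F, d=F, e=F, f=T.)
Total: 9 + 1 = 10.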